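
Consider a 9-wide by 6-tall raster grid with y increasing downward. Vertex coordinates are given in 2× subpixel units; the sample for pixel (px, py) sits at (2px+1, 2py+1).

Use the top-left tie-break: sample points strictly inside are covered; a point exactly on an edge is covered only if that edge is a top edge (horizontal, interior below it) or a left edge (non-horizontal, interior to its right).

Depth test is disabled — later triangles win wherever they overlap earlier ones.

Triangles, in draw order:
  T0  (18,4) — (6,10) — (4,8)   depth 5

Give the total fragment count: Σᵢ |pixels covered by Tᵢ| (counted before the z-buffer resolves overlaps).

T0:
  2·area = 36
  edge (18, 4)→(6, 10): d=(-12,6) right/bottom  bias=-1
  edge (6, 10)→(4, 8): d=(-2,-2) top-left  bias=+0
  edge (4, 8)→(18, 4): d=(14,-4) top-left  bias=+0
    (0,2)@(1, 5): e=[90,0,-54] → .  [on edge]
    (7,2)@(15, 5): e=[6,28,2] → X
    (8,2)@(17, 5): e=[-6,32,10] → .
    (1,3)@(3, 7): e=[54,0,-18] → .  [on edge]
    (4,3)@(9, 7): e=[18,12,6] → X
    (5,3)@(11, 7): e=[6,16,14] → X
    (6,3)@(13, 7): e=[-6,20,22] → .
    (7,3)@(15, 7): e=[-18,24,30] → .
    (2,4)@(5, 9): e=[18,0,18] → X  [on edge]
    (3,4)@(7, 9): e=[6,4,26] → X
    (4,4)@(9, 9): e=[-6,8,34] → .
    (5,4)@(11, 9): e=[-18,12,42] → .
    (3,5)@(7, 11): e=[-18,0,54] → .  [on edge]
  covered (5 px):
    . . . . . . . . .
    . . . . . . . . .
    . . . . . . . X .
    . . . . X X . . .
    . . X X . . . . .
    . . . . . . . . .

Answer: 5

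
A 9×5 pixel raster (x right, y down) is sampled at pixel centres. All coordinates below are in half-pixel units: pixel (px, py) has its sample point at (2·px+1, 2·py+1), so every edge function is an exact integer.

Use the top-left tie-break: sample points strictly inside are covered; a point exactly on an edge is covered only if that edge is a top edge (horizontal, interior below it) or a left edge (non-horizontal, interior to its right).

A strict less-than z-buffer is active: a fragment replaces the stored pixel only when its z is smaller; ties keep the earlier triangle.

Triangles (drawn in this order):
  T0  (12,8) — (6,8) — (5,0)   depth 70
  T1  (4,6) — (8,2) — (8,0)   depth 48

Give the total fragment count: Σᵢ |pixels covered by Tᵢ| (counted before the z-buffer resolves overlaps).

T0:
  2·area = 48
  edge (12, 8)→(6, 8): d=(-6,0) right/bottom  bias=-1
  edge (6, 8)→(5, 0): d=(-1,-8) top-left  bias=+0
  edge (5, 0)→(12, 8): d=(7,8) right/bottom  bias=-1
    (3,1)@(7, 3): e=[30,13,5] → █
    (4,1)@(9, 3): e=[30,29,-11] → ·
    (3,2)@(7, 5): e=[18,11,19] → █
    (4,2)@(9, 5): e=[18,27,3] → █
    (5,2)@(11, 5): e=[18,43,-13] → ·
    (3,3)@(7, 7): e=[6,9,33] → █
    (5,3)@(11, 7): e=[6,41,1] → █
    (6,3)@(13, 7): e=[6,57,-15] → ·
    (3,4)@(7, 9): e=[-6,7,47] → ·
    (4,4)@(9, 9): e=[-6,23,31] → ·
    (5,4)@(11, 9): e=[-6,39,15] → ·
  covered (6 px):
    · · · · · · · · ·
    · · · █ · · · · ·
    · · · █ █ · · · ·
    · · · █ █ █ · · ·
    · · · · · · · · ·
T1:
  2·area = 8  (B↔C swapped to make it positive)
  edge (4, 6)→(8, 0): d=(4,-6) top-left  bias=+0
  edge (8, 0)→(8, 2): d=(0,2) right/bottom  bias=-1
  edge (8, 2)→(4, 6): d=(-4,4) right/bottom  bias=-1
    (4,0)@(9, 1): e=[10,-2,0] → ·  [on edge]
    (3,1)@(7, 3): e=[6,2,0] → ·  [on edge]
    (2,2)@(5, 5): e=[2,6,0] → ·  [on edge]
    (1,3)@(3, 7): e=[-2,10,0] → ·  [on edge]
    (0,4)@(1, 9): e=[-6,14,0] → ·  [on edge]
  covered (0 px):
    · · · · · · · · ·
    · · · · · · · · ·
    · · · · · · · · ·
    · · · · · · · · ·
    · · · · · · · · ·

Result: 6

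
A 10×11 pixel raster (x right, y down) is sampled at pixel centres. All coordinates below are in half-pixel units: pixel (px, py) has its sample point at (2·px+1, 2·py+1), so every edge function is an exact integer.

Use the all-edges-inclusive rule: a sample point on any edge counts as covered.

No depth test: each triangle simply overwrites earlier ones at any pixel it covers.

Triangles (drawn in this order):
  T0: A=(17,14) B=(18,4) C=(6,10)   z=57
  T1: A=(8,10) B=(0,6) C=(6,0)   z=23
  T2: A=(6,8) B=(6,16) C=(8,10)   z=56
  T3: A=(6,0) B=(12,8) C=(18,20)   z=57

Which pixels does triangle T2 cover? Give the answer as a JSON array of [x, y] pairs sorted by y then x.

T0:
  2·area = 114  (B↔C swapped to make it positive)
  edge (17, 14)→(6, 10): d=(-11,-4) inclusive
  edge (6, 10)→(18, 4): d=(12,-6) inclusive
  edge (18, 4)→(17, 14): d=(-1,10) inclusive
    (8,2)@(17, 5): e=[99,6,9] → █
    (9,2)@(19, 5): e=[107,18,-11] → ·
    (6,3)@(13, 7): e=[61,6,47] → █
    (7,3)@(15, 7): e=[69,18,27] → █
    (9,3)@(19, 7): e=[85,42,-13] → ·
    (4,4)@(9, 9): e=[23,6,85] → █
    (5,4)@(11, 9): e=[31,18,65] → █
    (9,4)@(19, 9): e=[63,66,-15] → ·
    (4,5)@(9, 11): e=[1,30,83] → █
    (9,5)@(19, 11): e=[41,90,-17] → ·
    (4,6)@(9, 13): e=[-21,54,81] → ·
    (5,6)@(11, 13): e=[-13,66,61] → ·
  covered (16 px):
    · · · · · · · · · ·
    · · · · · · · · · ·
    · · · · · · · · █ ·
    · · · · · · █ █ █ ·
    · · · · █ █ █ █ █ ·
    · · · · █ █ █ █ █ ·
    · · · · · · · █ █ ·
    · · · · · · · · · ·
    · · · · · · · · · ·
    · · · · · · · · · ·
    · · · · · · · · · ·
T1:
  2·area = 72
  edge (8, 10)→(0, 6): d=(-8,-4) inclusive
  edge (0, 6)→(6, 0): d=(6,-6) inclusive
  edge (6, 0)→(8, 10): d=(2,10) inclusive
    (2,0)@(5, 1): e=[60,0,12] → █  [on edge]
    (3,0)@(7, 1): e=[68,12,-8] → ·
    (1,1)@(3, 3): e=[36,0,36] → █  [on edge]
    (3,1)@(7, 3): e=[52,24,-4] → ·
    (0,2)@(1, 5): e=[12,0,60] → █  [on edge]
    (3,2)@(7, 5): e=[36,36,0] → █  [on edge]
    (4,2)@(9, 5): e=[44,48,-20] → ·
    (0,3)@(1, 7): e=[-4,12,64] → ·
    (1,3)@(3, 7): e=[4,24,44] → █
    (4,3)@(9, 7): e=[28,60,-16] → ·
    (1,4)@(3, 9): e=[-12,36,48] → ·
    (2,4)@(5, 9): e=[-4,48,28] → ·
    (4,7)@(9, 15): e=[-36,108,0] → ·  [on edge]
  covered (11 px):
    · · █ · · · · · · ·
    · █ █ · · · · · · ·
    █ █ █ █ · · · · · ·
    · █ █ █ · · · · · ·
    · · · █ · · · · · ·
    · · · · · · · · · ·
    · · · · · · · · · ·
    · · · · · · · · · ·
    · · · · · · · · · ·
    · · · · · · · · · ·
    · · · · · · · · · ·
T2:
  2·area = 16  (B↔C swapped to make it positive)
  edge (6, 8)→(8, 10): d=(2,2) inclusive
  edge (8, 10)→(6, 16): d=(-2,6) inclusive
  edge (6, 16)→(6, 8): d=(0,-8) inclusive
    (5,0)@(11, 1): e=[-24,0,40] → ·  [on edge]
    (0,1)@(1, 3): e=[0,56,-40] → ·  [on edge]
    (1,2)@(3, 5): e=[0,40,-24] → ·  [on edge]
    (2,3)@(5, 7): e=[0,24,-8] → ·  [on edge]
    (4,3)@(9, 7): e=[-8,0,24] → ·  [on edge]
    (3,4)@(7, 9): e=[0,8,8] → █  [on edge]
    (4,4)@(9, 9): e=[-4,-4,24] → ·
    (3,5)@(7, 11): e=[4,4,8] → █
    (4,5)@(9, 11): e=[0,-8,24] → ·  [on edge]
    (3,6)@(7, 13): e=[8,0,8] → █  [on edge]
    (4,6)@(9, 13): e=[4,-12,24] → ·
    (5,6)@(11, 13): e=[0,-24,40] → ·  [on edge]
    (6,7)@(13, 15): e=[0,-40,56] → ·  [on edge]
    (7,8)@(15, 17): e=[0,-56,72] → ·  [on edge]
    (2,9)@(5, 19): e=[24,0,-8] → ·  [on edge]
    (8,9)@(17, 19): e=[0,-72,88] → ·  [on edge]
    (9,10)@(19, 21): e=[0,-88,104] → ·  [on edge]
  covered (3 px):
    · · · · · · · · · ·
    · · · · · · · · · ·
    · · · · · · · · · ·
    · · · · · · · · · ·
    · · · █ · · · · · ·
    · · · █ · · · · · ·
    · · · █ · · · · · ·
    · · · · · · · · · ·
    · · · · · · · · · ·
    · · · · · · · · · ·
    · · · · · · · · · ·
T3:
  2·area = 24
  edge (6, 0)→(12, 8): d=(6,8) inclusive
  edge (12, 8)→(18, 20): d=(6,12) inclusive
  edge (18, 20)→(6, 0): d=(-12,-20) inclusive
    (4,2)@(9, 5): e=[6,18,0] → █  [on edge]
    (5,2)@(11, 5): e=[-10,-6,40] → ·
    (4,3)@(9, 7): e=[18,30,-24] → ·
    (5,3)@(11, 7): e=[2,6,16] → █
    (6,3)@(13, 7): e=[-14,-18,56] → ·
    (5,4)@(11, 9): e=[14,18,-8] → ·
    (6,5)@(13, 11): e=[10,6,8] → █
    (7,5)@(15, 11): e=[-6,-18,48] → ·
    (6,6)@(13, 13): e=[22,18,-16] → ·
    (7,7)@(15, 15): e=[18,6,0] → █  [on edge]
    (8,7)@(17, 15): e=[2,-18,40] → ·
    (7,8)@(15, 17): e=[30,18,-24] → ·
  covered (4 px):
    · · · · · · · · · ·
    · · · · · · · · · ·
    · · · · █ · · · · ·
    · · · · · █ · · · ·
    · · · · · · · · · ·
    · · · · · · █ · · ·
    · · · · · · · · · ·
    · · · · · · · █ · ·
    · · · · · · · · · ·
    · · · · · · · · · ·
    · · · · · · · · · ·

Final: [[3,4],[3,5],[3,6]]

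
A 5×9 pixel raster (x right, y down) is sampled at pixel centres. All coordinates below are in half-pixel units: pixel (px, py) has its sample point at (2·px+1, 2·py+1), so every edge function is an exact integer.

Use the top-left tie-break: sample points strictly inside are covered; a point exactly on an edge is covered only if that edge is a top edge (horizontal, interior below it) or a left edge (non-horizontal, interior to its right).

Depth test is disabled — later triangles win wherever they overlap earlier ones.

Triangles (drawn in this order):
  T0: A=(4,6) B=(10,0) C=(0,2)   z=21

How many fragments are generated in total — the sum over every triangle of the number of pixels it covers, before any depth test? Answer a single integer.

T0:
  2·area = 48  (B↔C swapped to make it positive)
  edge (4, 6)→(0, 2): d=(-4,-4) top-left  bias=+0
  edge (0, 2)→(10, 0): d=(10,-2) top-left  bias=+0
  edge (10, 0)→(4, 6): d=(-6,6) right/bottom  bias=-1
    (2,0)@(5, 1): e=[24,0,24] → X  [on edge]
    (3,0)@(7, 1): e=[32,4,12] → X
    (4,0)@(9, 1): e=[40,8,0] → .  [on edge]
    (0,1)@(1, 3): e=[0,12,36] → X  [on edge]
    (1,1)@(3, 3): e=[8,16,24] → X
    (3,1)@(7, 3): e=[24,24,0] → .  [on edge]
    (0,2)@(1, 5): e=[-8,32,24] → .
    (1,2)@(3, 5): e=[0,36,12] → X  [on edge]
    (2,2)@(5, 5): e=[8,40,0] → .  [on edge]
    (1,3)@(3, 7): e=[-8,56,0] → .  [on edge]
    (2,3)@(5, 7): e=[0,60,-12] → .  [on edge]
    (0,4)@(1, 9): e=[-24,72,0] → .  [on edge]
    (3,4)@(7, 9): e=[0,84,-36] → .  [on edge]
    (4,5)@(9, 11): e=[0,108,-60] → .  [on edge]
  covered (6 px):
    . . X X .
    X X X . .
    . X . . .
    . . . . .
    . . . . .
    . . . . .
    . . . . .
    . . . . .
    . . . . .

Final: 6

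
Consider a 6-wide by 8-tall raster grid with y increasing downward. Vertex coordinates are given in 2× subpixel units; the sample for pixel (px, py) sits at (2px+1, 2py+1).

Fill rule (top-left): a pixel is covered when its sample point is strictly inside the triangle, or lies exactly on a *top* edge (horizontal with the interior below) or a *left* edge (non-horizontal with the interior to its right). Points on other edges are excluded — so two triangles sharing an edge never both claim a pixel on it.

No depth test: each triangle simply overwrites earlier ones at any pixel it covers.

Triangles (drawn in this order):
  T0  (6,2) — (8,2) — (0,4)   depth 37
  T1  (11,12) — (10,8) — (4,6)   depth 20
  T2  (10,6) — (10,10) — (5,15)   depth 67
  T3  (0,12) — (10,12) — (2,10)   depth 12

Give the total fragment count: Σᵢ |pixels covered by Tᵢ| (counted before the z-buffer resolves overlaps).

T0:
  2·area = 4
  edge (6, 2)→(8, 2): d=(2,0) top-left  bias=+0
  edge (8, 2)→(0, 4): d=(-8,2) right/bottom  bias=-1
  edge (0, 4)→(6, 2): d=(6,-2) top-left  bias=+0
    (4,0)@(9, 1): e=[-2,6,0] → ·  [on edge]
    (1,1)@(3, 3): e=[2,2,0] → █  [on edge]
    (2,1)@(5, 3): e=[2,-2,4] → ·
    (1,2)@(3, 5): e=[6,-14,12] → ·
  covered (1 px):
    · · · · · ·
    · █ · · · ·
    · · · · · ·
    · · · · · ·
    · · · · · ·
    · · · · · ·
    · · · · · ·
    · · · · · ·
T1:
  2·area = 22  (B↔C swapped to make it positive)
  edge (11, 12)→(4, 6): d=(-7,-6) top-left  bias=+0
  edge (4, 6)→(10, 8): d=(6,2) right/bottom  bias=-1
  edge (10, 8)→(11, 12): d=(1,4) right/bottom  bias=-1
    (0,2)@(1, 5): e=[-11,0,33] → ·  [on edge]
    (3,3)@(7, 7): e=[11,0,11] → ·  [on edge]
    (4,4)@(9, 9): e=[9,8,5] → █
    (5,4)@(11, 9): e=[21,4,-3] → ·
    (4,5)@(9, 11): e=[-5,20,7] → ·
  covered (1 px):
    · · · · · ·
    · · · · · ·
    · · · · · ·
    · · · · · ·
    · · · · █ ·
    · · · · · ·
    · · · · · ·
    · · · · · ·
T2:
  2·area = 20
  edge (10, 6)→(10, 10): d=(0,4) right/bottom  bias=-1
  edge (10, 10)→(5, 15): d=(-5,5) right/bottom  bias=-1
  edge (5, 15)→(10, 6): d=(5,-9) top-left  bias=+0
    (4,4)@(9, 9): e=[4,10,6] → █
    (5,4)@(11, 9): e=[-4,0,24] → ·  [on edge]
    (4,5)@(9, 11): e=[4,0,16] → ·  [on edge]
    (3,6)@(7, 13): e=[12,0,8] → ·  [on edge]
    (2,7)@(5, 15): e=[20,0,0] → ·  [on edge]
  covered (1 px):
    · · · · · ·
    · · · · · ·
    · · · · · ·
    · · · · · ·
    · · · · █ ·
    · · · · · ·
    · · · · · ·
    · · · · · ·
T3:
  2·area = 20  (B↔C swapped to make it positive)
  edge (0, 12)→(2, 10): d=(2,-2) top-left  bias=+0
  edge (2, 10)→(10, 12): d=(8,2) right/bottom  bias=-1
  edge (10, 12)→(0, 12): d=(-10,0) right/bottom  bias=-1
    (5,0)@(11, 1): e=[0,-90,110] → ·  [on edge]
    (4,1)@(9, 3): e=[0,-70,90] → ·  [on edge]
    (3,2)@(7, 5): e=[0,-50,70] → ·  [on edge]
    (2,3)@(5, 7): e=[0,-30,50] → ·  [on edge]
    (1,4)@(3, 9): e=[0,-10,30] → ·  [on edge]
    (0,5)@(1, 11): e=[0,10,10] → █  [on edge]
    (1,5)@(3, 11): e=[4,6,10] → █
    (2,5)@(5, 11): e=[8,2,10] → █
    (3,5)@(7, 11): e=[12,-2,10] → ·
    (0,6)@(1, 13): e=[4,26,-10] → ·
    (1,6)@(3, 13): e=[8,22,-10] → ·
    (2,6)@(5, 13): e=[12,18,-10] → ·
  covered (3 px):
    · · · · · ·
    · · · · · ·
    · · · · · ·
    · · · · · ·
    · · · · · ·
    █ █ █ · · ·
    · · · · · ·
    · · · · · ·

Final: 6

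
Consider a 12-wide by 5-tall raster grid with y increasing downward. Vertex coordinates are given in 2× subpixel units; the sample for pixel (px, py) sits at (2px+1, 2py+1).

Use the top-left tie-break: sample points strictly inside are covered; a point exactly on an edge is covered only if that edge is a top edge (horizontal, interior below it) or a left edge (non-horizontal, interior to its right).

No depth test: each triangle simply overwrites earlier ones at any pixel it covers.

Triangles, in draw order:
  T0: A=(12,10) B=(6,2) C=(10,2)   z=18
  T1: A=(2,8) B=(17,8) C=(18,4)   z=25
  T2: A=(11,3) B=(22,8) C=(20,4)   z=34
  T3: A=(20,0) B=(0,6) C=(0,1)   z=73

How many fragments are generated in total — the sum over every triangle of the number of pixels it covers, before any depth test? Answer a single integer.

T0:
  2·area = 32
  edge (12, 10)→(6, 2): d=(-6,-8) top-left  bias=+0
  edge (6, 2)→(10, 2): d=(4,0) top-left  bias=+0
  edge (10, 2)→(12, 10): d=(2,8) right/bottom  bias=-1
    (3,1)@(7, 3): e=[2,4,26] → █
    (4,1)@(9, 3): e=[18,4,10] → █
    (5,1)@(11, 3): e=[34,4,-6] → ·
    (3,2)@(7, 5): e=[-10,12,30] → ·
    (4,2)@(9, 5): e=[6,12,14] → █
    (5,2)@(11, 5): e=[22,12,-2] → ·
    (4,3)@(9, 7): e=[-6,20,18] → ·
    (5,3)@(11, 7): e=[10,20,2] → █
    (6,3)@(13, 7): e=[26,20,-14] → ·
    (5,4)@(11, 9): e=[-2,28,6] → ·
  covered (4 px):
    · · · · · · · · · · · ·
    · · · █ █ · · · · · · ·
    · · · · █ · · · · · · ·
    · · · · · █ · · · · · ·
    · · · · · · · · · · · ·
T1:
  2·area = 60  (B↔C swapped to make it positive)
  edge (2, 8)→(18, 4): d=(16,-4) top-left  bias=+0
  edge (18, 4)→(17, 8): d=(-1,4) right/bottom  bias=-1
  edge (17, 8)→(2, 8): d=(-15,0) right/bottom  bias=-1
    (7,2)@(15, 5): e=[4,11,45] → █
    (8,2)@(17, 5): e=[12,3,45] → █
    (9,2)@(19, 5): e=[20,-5,45] → ·
    (3,3)@(7, 7): e=[4,41,15] → █
    (4,3)@(9, 7): e=[12,33,15] → █
    (5,3)@(11, 7): e=[20,25,15] → █
    (6,3)@(13, 7): e=[28,17,15] → █
    (9,3)@(19, 7): e=[52,-7,15] → ·
    (3,4)@(7, 9): e=[36,39,-15] → ·
    (4,4)@(9, 9): e=[44,31,-15] → ·
    (5,4)@(11, 9): e=[52,23,-15] → ·
    (6,4)@(13, 9): e=[60,15,-15] → ·
  covered (8 px):
    · · · · · · · · · · · ·
    · · · · · · · · · · · ·
    · · · · · · · █ █ · · ·
    · · · █ █ █ █ █ █ · · ·
    · · · · · · · · · · · ·
T2:
  2·area = 34  (B↔C swapped to make it positive)
  edge (11, 3)→(20, 4): d=(9,1) right/bottom  bias=-1
  edge (20, 4)→(22, 8): d=(2,4) right/bottom  bias=-1
  edge (22, 8)→(11, 3): d=(-11,-5) top-left  bias=+0
    (5,1)@(11, 3): e=[0,34,0] → ·  [on edge]
    (8,2)@(17, 5): e=[12,14,8] → █
    (9,2)@(19, 5): e=[10,6,18] → █
    (10,2)@(21, 5): e=[8,-2,28] → ·
    (8,3)@(17, 7): e=[30,18,-14] → ·
    (9,3)@(19, 7): e=[28,10,-4] → ·
    (10,3)@(21, 7): e=[26,2,6] → █
    (11,3)@(23, 7): e=[24,-6,16] → ·
    (10,4)@(21, 9): e=[44,6,-16] → ·
  covered (3 px):
    · · · · · · · · · · · ·
    · · · · · · · · · · · ·
    · · · · · · · · █ █ · ·
    · · · · · · · · · · █ ·
    · · · · · · · · · · · ·
T3:
  2·area = 100
  edge (20, 0)→(0, 6): d=(-20,6) right/bottom  bias=-1
  edge (0, 6)→(0, 1): d=(0,-5) top-left  bias=+0
  edge (0, 1)→(20, 0): d=(20,-1) top-left  bias=+0
    (0,0)@(1, 1): e=[94,5,1] → █
    (1,0)@(3, 1): e=[82,15,3] → █
    (2,0)@(5, 1): e=[70,25,5] → █
    (3,0)@(7, 1): e=[58,35,7] → █
    (4,0)@(9, 1): e=[46,45,9] → █
    (5,0)@(11, 1): e=[34,55,11] → █
    (6,0)@(13, 1): e=[22,65,13] → █
    (7,0)@(15, 1): e=[10,75,15] → █
    (8,0)@(17, 1): e=[-2,85,17] → ·
    (0,1)@(1, 3): e=[54,5,41] → █
    (5,1)@(11, 3): e=[-6,55,51] → ·
    (6,1)@(13, 3): e=[-18,65,53] → ·
  covered (15 px):
    █ █ █ █ █ █ █ █ · · · ·
    █ █ █ █ █ · · · · · · ·
    █ █ · · · · · · · · · ·
    · · · · · · · · · · · ·
    · · · · · · · · · · · ·

Answer: 30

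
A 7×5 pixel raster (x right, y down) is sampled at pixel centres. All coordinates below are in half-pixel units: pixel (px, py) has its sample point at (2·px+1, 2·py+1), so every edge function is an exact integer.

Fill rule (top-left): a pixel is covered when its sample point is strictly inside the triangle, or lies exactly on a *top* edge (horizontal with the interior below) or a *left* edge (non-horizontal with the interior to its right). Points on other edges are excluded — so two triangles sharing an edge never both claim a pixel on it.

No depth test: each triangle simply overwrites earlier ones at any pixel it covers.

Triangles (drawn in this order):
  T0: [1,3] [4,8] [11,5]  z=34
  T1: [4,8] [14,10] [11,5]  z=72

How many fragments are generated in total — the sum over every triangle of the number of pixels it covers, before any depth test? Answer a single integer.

T0:
  2·area = 44  (B↔C swapped to make it positive)
  edge (1, 3)→(11, 5): d=(10,2) right/bottom  bias=-1
  edge (11, 5)→(4, 8): d=(-7,3) right/bottom  bias=-1
  edge (4, 8)→(1, 3): d=(-3,-5) top-left  bias=+0
    (0,1)@(1, 3): e=[0,44,0] → ·  [on edge]
    (1,2)@(3, 5): e=[16,24,4] → █
    (2,2)@(5, 5): e=[12,18,14] → █
    (3,2)@(7, 5): e=[8,12,24] → █
    (4,2)@(9, 5): e=[4,6,34] → █
    (5,2)@(11, 5): e=[0,0,44] → ·  [on edge]
    (1,3)@(3, 7): e=[36,10,-2] → ·
    (2,3)@(5, 7): e=[32,4,8] → █
    (3,3)@(7, 7): e=[28,-2,18] → ·
    (4,3)@(9, 7): e=[24,-8,28] → ·
    (2,4)@(5, 9): e=[52,-10,2] → ·
  covered (5 px):
    · · · · · · ·
    · · · · · · ·
    · █ █ █ █ · ·
    · · █ · · · ·
    · · · · · · ·
T1:
  2·area = 44  (B↔C swapped to make it positive)
  edge (4, 8)→(11, 5): d=(7,-3) top-left  bias=+0
  edge (11, 5)→(14, 10): d=(3,5) right/bottom  bias=-1
  edge (14, 10)→(4, 8): d=(-10,-2) top-left  bias=+0
    (5,2)@(11, 5): e=[0,0,44] → ·  [on edge]
    (3,3)@(7, 7): e=[2,26,16] → █
    (4,3)@(9, 7): e=[8,16,20] → █
    (5,3)@(11, 7): e=[14,6,24] → █
    (6,3)@(13, 7): e=[20,-4,28] → ·
    (3,4)@(7, 9): e=[16,32,-4] → ·
    (4,4)@(9, 9): e=[22,22,0] → █  [on edge]
    (6,4)@(13, 9): e=[34,2,8] → █
  covered (6 px):
    · · · · · · ·
    · · · · · · ·
    · · · · · · ·
    · · · █ █ █ ·
    · · · · █ █ █

Result: 11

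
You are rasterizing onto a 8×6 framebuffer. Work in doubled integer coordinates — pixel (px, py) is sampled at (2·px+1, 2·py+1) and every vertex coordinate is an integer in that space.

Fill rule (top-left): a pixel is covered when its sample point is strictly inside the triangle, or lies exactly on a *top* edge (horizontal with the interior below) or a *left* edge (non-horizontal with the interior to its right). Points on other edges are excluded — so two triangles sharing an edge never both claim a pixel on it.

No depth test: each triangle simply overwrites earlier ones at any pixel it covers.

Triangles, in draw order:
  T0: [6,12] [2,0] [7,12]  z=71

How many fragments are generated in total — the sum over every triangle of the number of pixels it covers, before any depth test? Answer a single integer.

T0:
  2·area = 12
  edge (6, 12)→(2, 0): d=(-4,-12) top-left  bias=+0
  edge (2, 0)→(7, 12): d=(5,12) right/bottom  bias=-1
  edge (7, 12)→(6, 12): d=(-1,0) right/bottom  bias=-1
    (1,1)@(3, 3): e=[0,3,9] → X  [on edge]
    (2,1)@(5, 3): e=[24,-21,9] → .
    (1,2)@(3, 5): e=[-8,13,7] → .
    (2,4)@(5, 9): e=[0,9,3] → X  [on edge]
    (3,4)@(7, 9): e=[24,-15,3] → .
    (2,5)@(5, 11): e=[-8,19,1] → .
  covered (2 px):
    . . . . . . . .
    . X . . . . . .
    . . . . . . . .
    . . . . . . . .
    . . X . . . . .
    . . . . . . . .

Answer: 2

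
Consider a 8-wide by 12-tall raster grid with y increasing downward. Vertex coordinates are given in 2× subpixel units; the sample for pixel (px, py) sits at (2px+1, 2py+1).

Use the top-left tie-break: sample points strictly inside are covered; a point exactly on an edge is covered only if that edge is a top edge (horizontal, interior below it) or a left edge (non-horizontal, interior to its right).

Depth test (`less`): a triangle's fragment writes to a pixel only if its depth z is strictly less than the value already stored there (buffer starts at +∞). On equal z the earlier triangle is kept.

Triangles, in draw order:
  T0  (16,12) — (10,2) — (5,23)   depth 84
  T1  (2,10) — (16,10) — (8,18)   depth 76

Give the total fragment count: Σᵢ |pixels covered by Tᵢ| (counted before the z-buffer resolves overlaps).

T0:
  2·area = 176  (B↔C swapped to make it positive)
  edge (16, 12)→(5, 23): d=(-11,11) right/bottom  bias=-1
  edge (5, 23)→(10, 2): d=(5,-21) top-left  bias=+0
  edge (10, 2)→(16, 12): d=(6,10) right/bottom  bias=-1
    (5,2)@(11, 5): e=[132,36,8] → X
    (6,2)@(13, 5): e=[110,78,-12] → .
    (4,3)@(9, 7): e=[132,4,40] → X
    (6,3)@(13, 7): e=[88,88,0] → .  [on edge]
    (4,4)@(9, 9): e=[110,14,52] → X
    (6,4)@(13, 9): e=[66,98,12] → X
    (7,4)@(15, 9): e=[44,140,-8] → .
    (4,5)@(9, 11): e=[88,24,64] → X
    (7,5)@(15, 11): e=[22,150,4] → X
    (4,6)@(9, 13): e=[66,34,76] → X
    (7,6)@(15, 13): e=[0,160,16] → .  [on edge]
    (3,7)@(7, 15): e=[66,2,108] → X
    (6,7)@(13, 15): e=[0,128,48] → .  [on edge]
    (5,8)@(11, 17): e=[0,96,80] → .  [on edge]
    (4,9)@(9, 19): e=[0,64,112] → .  [on edge]
    (3,10)@(7, 21): e=[0,32,144] → .  [on edge]
    (2,11)@(5, 23): e=[0,0,176] → .  [on edge]
  covered (19 px):
    . . . . . . . .
    . . . . . . . .
    . . . . . X . .
    . . . . X X . .
    . . . . X X X .
    . . . . X X X X
    . . . . X X X .
    . . . X X X . .
    . . . X X . . .
    . . . X . . . .
    . . . . . . . .
    . . . . . . . .
T1:
  2·area = 112
  edge (2, 10)→(16, 10): d=(14,0) top-left  bias=+0
  edge (16, 10)→(8, 18): d=(-8,8) right/bottom  bias=-1
  edge (8, 18)→(2, 10): d=(-6,-8) top-left  bias=+0
    (1,5)@(3, 11): e=[14,96,2] → X
    (2,5)@(5, 11): e=[14,80,18] → X
    (3,5)@(7, 11): e=[14,64,34] → X
    (4,5)@(9, 11): e=[14,48,50] → X
    (5,5)@(11, 11): e=[14,32,66] → X
    (6,5)@(13, 11): e=[14,16,82] → X
    (7,5)@(15, 11): e=[14,0,98] → .  [on edge]
    (1,6)@(3, 13): e=[42,80,-10] → .
    (2,6)@(5, 13): e=[42,64,6] → X
    (6,6)@(13, 13): e=[42,0,70] → .  [on edge]
    (2,7)@(5, 15): e=[70,48,-6] → .
    (3,7)@(7, 15): e=[70,32,10] → X
    (5,7)@(11, 15): e=[70,0,42] → .  [on edge]
    (4,8)@(9, 17): e=[98,0,14] → .  [on edge]
    (3,9)@(7, 19): e=[126,0,-14] → .  [on edge]
    (2,10)@(5, 21): e=[154,0,-42] → .  [on edge]
    (1,11)@(3, 23): e=[182,0,-70] → .  [on edge]
  covered (12 px):
    . . . . . . . .
    . . . . . . . .
    . . . . . . . .
    . . . . . . . .
    . . . . . . . .
    . X X X X X X .
    . . X X X X . .
    . . . X X . . .
    . . . . . . . .
    . . . . . . . .
    . . . . . . . .
    . . . . . . . .

Result: 31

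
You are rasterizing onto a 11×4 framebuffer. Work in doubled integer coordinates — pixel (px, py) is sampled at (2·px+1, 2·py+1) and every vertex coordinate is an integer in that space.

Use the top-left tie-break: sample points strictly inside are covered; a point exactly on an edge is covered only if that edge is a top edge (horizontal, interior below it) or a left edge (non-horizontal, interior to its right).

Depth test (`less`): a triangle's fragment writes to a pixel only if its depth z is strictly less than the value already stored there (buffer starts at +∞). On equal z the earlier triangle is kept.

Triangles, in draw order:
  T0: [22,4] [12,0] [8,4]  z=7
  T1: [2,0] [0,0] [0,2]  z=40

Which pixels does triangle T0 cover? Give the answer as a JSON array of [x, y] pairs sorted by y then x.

T0:
  2·area = 56  (B↔C swapped to make it positive)
  edge (22, 4)→(8, 4): d=(-14,0) right/bottom  bias=-1
  edge (8, 4)→(12, 0): d=(4,-4) top-left  bias=+0
  edge (12, 0)→(22, 4): d=(10,4) right/bottom  bias=-1
    (5,0)@(11, 1): e=[42,0,14] → X  [on edge]
    (6,0)@(13, 1): e=[42,8,6] → X
    (7,0)@(15, 1): e=[42,16,-2] → .
    (4,1)@(9, 3): e=[14,0,42] → X  [on edge]
    (7,1)@(15, 3): e=[14,24,18] → X
    (8,1)@(17, 3): e=[14,32,10] → X
    (9,1)@(19, 3): e=[14,40,2] → X
    (10,1)@(21, 3): e=[14,48,-6] → .
    (3,2)@(7, 5): e=[-14,0,70] → .  [on edge]
    (4,2)@(9, 5): e=[-14,8,62] → .
    (5,2)@(11, 5): e=[-14,16,54] → .
    (6,2)@(13, 5): e=[-14,24,46] → .
    (2,3)@(5, 7): e=[-42,0,98] → .  [on edge]
  covered (8 px):
    . . . . . X X . . . .
    . . . . X X X X X X .
    . . . . . . . . . . .
    . . . . . . . . . . .
T1:
  2·area = 4  (B↔C swapped to make it positive)
  edge (2, 0)→(0, 2): d=(-2,2) right/bottom  bias=-1
  edge (0, 2)→(0, 0): d=(0,-2) top-left  bias=+0
  edge (0, 0)→(2, 0): d=(2,0) top-left  bias=+0
    (0,0)@(1, 1): e=[0,2,2] → .  [on edge]
  covered (0 px):
    . . . . . . . . . . .
    . . . . . . . . . . .
    . . . . . . . . . . .
    . . . . . . . . . . .

Answer: [[5,0],[6,0],[4,1],[5,1],[6,1],[7,1],[8,1],[9,1]]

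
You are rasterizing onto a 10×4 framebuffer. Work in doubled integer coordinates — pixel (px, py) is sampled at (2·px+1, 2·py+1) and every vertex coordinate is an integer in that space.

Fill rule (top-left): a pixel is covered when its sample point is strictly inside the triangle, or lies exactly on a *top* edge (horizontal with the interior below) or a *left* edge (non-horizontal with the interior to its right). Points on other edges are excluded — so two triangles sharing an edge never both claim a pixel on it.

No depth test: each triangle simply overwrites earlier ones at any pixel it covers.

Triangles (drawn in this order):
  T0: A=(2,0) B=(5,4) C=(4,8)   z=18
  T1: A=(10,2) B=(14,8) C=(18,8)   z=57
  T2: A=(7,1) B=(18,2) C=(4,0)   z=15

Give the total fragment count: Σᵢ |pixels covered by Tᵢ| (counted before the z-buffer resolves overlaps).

T0:
  2·area = 16
  edge (2, 0)→(5, 4): d=(3,4) right/bottom  bias=-1
  edge (5, 4)→(4, 8): d=(-1,4) right/bottom  bias=-1
  edge (4, 8)→(2, 0): d=(-2,-8) top-left  bias=+0
    (1,1)@(3, 3): e=[5,9,2] → █
    (2,1)@(5, 3): e=[-3,1,18] → ·
    (1,2)@(3, 5): e=[11,7,-2] → ·
  covered (1 px):
    · · · · · · · · · ·
    · █ · · · · · · · ·
    · · · · · · · · · ·
    · · · · · · · · · ·
T1:
  2·area = 24  (B↔C swapped to make it positive)
  edge (10, 2)→(18, 8): d=(8,6) right/bottom  bias=-1
  edge (18, 8)→(14, 8): d=(-4,0) right/bottom  bias=-1
  edge (14, 8)→(10, 2): d=(-4,-6) top-left  bias=+0
    (5,1)@(11, 3): e=[2,20,2] → █
    (6,1)@(13, 3): e=[-10,20,14] → ·
    (5,2)@(11, 5): e=[18,12,-6] → ·
    (6,2)@(13, 5): e=[6,12,6] → █
    (7,2)@(15, 5): e=[-6,12,18] → ·
    (6,3)@(13, 7): e=[22,4,-2] → ·
    (7,3)@(15, 7): e=[10,4,10] → █
    (8,3)@(17, 7): e=[-2,4,22] → ·
  covered (3 px):
    · · · · · · · · · ·
    · · · · · █ · · · ·
    · · · · · · █ · · ·
    · · · · · · · █ · ·
T2:
  2·area = 8  (B↔C swapped to make it positive)
  edge (7, 1)→(4, 0): d=(-3,-1) top-left  bias=+0
  edge (4, 0)→(18, 2): d=(14,2) right/bottom  bias=-1
  edge (18, 2)→(7, 1): d=(-11,-1) top-left  bias=+0
    (3,0)@(7, 1): e=[0,8,0] → █  [on edge]
    (4,0)@(9, 1): e=[2,4,2] → █
    (5,0)@(11, 1): e=[4,0,4] → ·  [on edge]
    (3,1)@(7, 3): e=[-6,36,-22] → ·
    (4,1)@(9, 3): e=[-4,32,-20] → ·
    (6,1)@(13, 3): e=[0,24,-16] → ·  [on edge]
    (9,2)@(19, 5): e=[0,40,-32] → ·  [on edge]
  covered (2 px):
    · · · █ █ · · · · ·
    · · · · · · · · · ·
    · · · · · · · · · ·
    · · · · · · · · · ·

Result: 6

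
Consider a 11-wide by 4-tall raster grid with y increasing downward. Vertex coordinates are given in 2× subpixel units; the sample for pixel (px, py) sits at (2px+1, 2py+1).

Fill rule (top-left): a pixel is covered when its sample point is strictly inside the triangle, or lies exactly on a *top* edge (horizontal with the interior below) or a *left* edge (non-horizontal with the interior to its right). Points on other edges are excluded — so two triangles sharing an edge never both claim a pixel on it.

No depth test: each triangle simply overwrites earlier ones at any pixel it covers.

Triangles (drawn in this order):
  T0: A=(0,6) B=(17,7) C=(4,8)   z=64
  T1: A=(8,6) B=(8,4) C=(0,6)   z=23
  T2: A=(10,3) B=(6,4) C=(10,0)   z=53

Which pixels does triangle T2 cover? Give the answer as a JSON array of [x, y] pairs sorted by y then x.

T0:
  2·area = 30
  edge (0, 6)→(17, 7): d=(17,1) right/bottom  bias=-1
  edge (17, 7)→(4, 8): d=(-13,1) right/bottom  bias=-1
  edge (4, 8)→(0, 6): d=(-4,-2) top-left  bias=+0
    (1,3)@(3, 7): e=[14,14,2] → █
    (2,3)@(5, 7): e=[12,12,6] → █
    (3,3)@(7, 7): e=[10,10,10] → █
    (4,3)@(9, 7): e=[8,8,14] → █
    (5,3)@(11, 7): e=[6,6,18] → █
    (6,3)@(13, 7): e=[4,4,22] → █
    (7,3)@(15, 7): e=[2,2,26] → █
    (8,3)@(17, 7): e=[0,0,30] → ·  [on edge]
  covered (7 px):
    · · · · · · · · · · ·
    · · · · · · · · · · ·
    · · · · · · · · · · ·
    · █ █ █ █ █ █ █ · · ·
T1:
  2·area = 16  (B↔C swapped to make it positive)
  edge (8, 6)→(0, 6): d=(-8,0) right/bottom  bias=-1
  edge (0, 6)→(8, 4): d=(8,-2) top-left  bias=+0
  edge (8, 4)→(8, 6): d=(0,2) right/bottom  bias=-1
    (2,2)@(5, 5): e=[8,2,6] → █
    (3,2)@(7, 5): e=[8,6,2] → █
    (4,2)@(9, 5): e=[8,10,-2] → ·
    (2,3)@(5, 7): e=[-8,18,6] → ·
    (3,3)@(7, 7): e=[-8,22,2] → ·
  covered (2 px):
    · · · · · · · · · · ·
    · · · · · · · · · · ·
    · · █ █ · · · · · · ·
    · · · · · · · · · · ·
T2:
  2·area = 12
  edge (10, 3)→(6, 4): d=(-4,1) right/bottom  bias=-1
  edge (6, 4)→(10, 0): d=(4,-4) top-left  bias=+0
  edge (10, 0)→(10, 3): d=(0,3) right/bottom  bias=-1
    (4,0)@(9, 1): e=[9,0,3] → █  [on edge]
    (5,0)@(11, 1): e=[7,8,-3] → ·
    (3,1)@(7, 3): e=[3,0,9] → █  [on edge]
    (5,1)@(11, 3): e=[-1,16,-3] → ·
    (2,2)@(5, 5): e=[-3,0,15] → ·  [on edge]
    (3,2)@(7, 5): e=[-5,8,9] → ·
    (4,2)@(9, 5): e=[-7,16,3] → ·
    (1,3)@(3, 7): e=[-9,0,21] → ·  [on edge]
  covered (3 px):
    · · · · █ · · · · · ·
    · · · █ █ · · · · · ·
    · · · · · · · · · · ·
    · · · · · · · · · · ·

Result: [[4,0],[3,1],[4,1]]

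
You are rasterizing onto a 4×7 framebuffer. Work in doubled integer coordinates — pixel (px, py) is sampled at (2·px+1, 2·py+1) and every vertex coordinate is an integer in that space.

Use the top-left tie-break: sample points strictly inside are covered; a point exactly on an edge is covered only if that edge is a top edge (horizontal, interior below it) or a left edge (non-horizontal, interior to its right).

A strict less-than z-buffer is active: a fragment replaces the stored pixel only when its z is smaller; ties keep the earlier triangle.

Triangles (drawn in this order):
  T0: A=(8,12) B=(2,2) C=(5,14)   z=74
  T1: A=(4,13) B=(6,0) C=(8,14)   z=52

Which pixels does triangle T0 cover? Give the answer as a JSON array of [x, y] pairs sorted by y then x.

T0:
  2·area = 42  (B↔C swapped to make it positive)
  edge (8, 12)→(5, 14): d=(-3,2) right/bottom  bias=-1
  edge (5, 14)→(2, 2): d=(-3,-12) top-left  bias=+0
  edge (2, 2)→(8, 12): d=(6,10) right/bottom  bias=-1
    (1,2)@(3, 5): e=[31,3,8] → █
    (2,2)@(5, 5): e=[27,27,-12] → ·
    (1,3)@(3, 7): e=[25,-3,20] → ·
    (2,3)@(5, 7): e=[21,21,0] → ·  [on edge]
    (2,4)@(5, 9): e=[15,15,12] → █
    (3,4)@(7, 9): e=[11,39,-8] → ·
    (2,5)@(5, 11): e=[9,9,24] → █
    (3,5)@(7, 11): e=[5,33,4] → █
    (2,6)@(5, 13): e=[3,3,36] → █
    (3,6)@(7, 13): e=[-1,27,16] → ·
  covered (5 px):
    · · · ·
    · · · ·
    · █ · ·
    · · · ·
    · · █ ·
    · · █ █
    · · █ ·
T1:
  2·area = 54
  edge (4, 13)→(6, 0): d=(2,-13) top-left  bias=+0
  edge (6, 0)→(8, 14): d=(2,14) right/bottom  bias=-1
  edge (8, 14)→(4, 13): d=(-4,-1) top-left  bias=+0
    (2,3)@(5, 7): e=[1,28,25] → █
    (3,3)@(7, 7): e=[27,0,27] → ·  [on edge]
    (2,4)@(5, 9): e=[5,32,17] → █
    (3,4)@(7, 9): e=[31,4,19] → █
    (2,5)@(5, 11): e=[9,36,9] → █
    (2,6)@(5, 13): e=[13,40,1] → █
  covered (7 px):
    · · · ·
    · · · ·
    · · · ·
    · · █ ·
    · · █ █
    · · █ █
    · · █ █

Result: [[1,2],[2,4],[2,5],[3,5],[2,6]]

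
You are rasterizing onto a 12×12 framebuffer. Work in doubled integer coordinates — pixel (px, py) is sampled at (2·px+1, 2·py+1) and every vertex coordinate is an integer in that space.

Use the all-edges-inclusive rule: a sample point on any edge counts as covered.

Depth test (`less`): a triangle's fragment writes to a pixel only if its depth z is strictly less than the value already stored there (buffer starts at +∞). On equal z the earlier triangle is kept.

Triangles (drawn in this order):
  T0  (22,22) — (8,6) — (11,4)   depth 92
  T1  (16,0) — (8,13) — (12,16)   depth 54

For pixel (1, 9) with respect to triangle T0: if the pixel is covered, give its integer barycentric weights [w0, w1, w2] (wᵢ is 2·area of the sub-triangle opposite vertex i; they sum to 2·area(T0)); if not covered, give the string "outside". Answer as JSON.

T0:
  2·area = 76
  edge (22, 22)→(8, 6): d=(-14,-16) inclusive
  edge (8, 6)→(11, 4): d=(3,-2) inclusive
  edge (11, 4)→(22, 22): d=(11,18) inclusive
    (5,2)@(11, 5): e=[62,3,11] → #
    (6,2)@(13, 5): e=[94,7,-25] → ·
    (4,3)@(9, 7): e=[2,5,69] → #
    (6,3)@(13, 7): e=[66,13,-3] → ·
    (4,4)@(9, 9): e=[-26,11,91] → ·
    (5,4)@(11, 9): e=[6,15,55] → #
    (6,4)@(13, 9): e=[38,19,19] → #
    (7,4)@(15, 9): e=[70,23,-17] → ·
    (5,5)@(11, 11): e=[-22,21,77] → ·
    (6,5)@(13, 11): e=[10,25,41] → #
    (7,5)@(15, 11): e=[42,29,5] → #
    (8,5)@(17, 11): e=[74,33,-31] → ·
  covered (9 px):
    · · · · · · · · · · · ·
    · · · · · · · · · · · ·
    · · · · · # · · · · · ·
    · · · · # # · · · · · ·
    · · · · · # # · · · · ·
    · · · · · · # # · · · ·
    · · · · · · · # · · · ·
    · · · · · · · · # · · ·
    · · · · · · · · · · · ·
    · · · · · · · · · · · ·
    · · · · · · · · · · · ·
    · · · · · · · · · · · ·
T1:
  2·area = 76  (B↔C swapped to make it positive)
  edge (16, 0)→(12, 16): d=(-4,16) inclusive
  edge (12, 16)→(8, 13): d=(-4,-3) inclusive
  edge (8, 13)→(16, 0): d=(8,-13) inclusive
    (7,1)@(15, 3): e=[4,61,11] → #
    (8,1)@(17, 3): e=[-28,67,37] → ·
    (6,2)@(13, 5): e=[28,47,1] → #
    (7,2)@(15, 5): e=[-4,53,27] → ·
    (6,3)@(13, 7): e=[20,39,17] → #
    (7,3)@(15, 7): e=[-12,45,43] → ·
    (5,4)@(11, 9): e=[44,25,7] → #
    (7,4)@(15, 9): e=[-20,37,59] → ·
    (5,5)@(11, 11): e=[36,17,23] → #
    (7,5)@(15, 11): e=[-28,29,75] → ·
    (4,6)@(9, 13): e=[60,3,13] → #
    (6,6)@(13, 13): e=[-4,15,65] → ·
  covered (10 px):
    · · · · · · · · · · · ·
    · · · · · · · # · · · ·
    · · · · · · # · · · · ·
    · · · · · · # · · · · ·
    · · · · · # # · · · · ·
    · · · · · # # · · · · ·
    · · · · # # · · · · · ·
    · · · · · # · · · · · ·
    · · · · · · · · · · · ·
    · · · · · · · · · · · ·
    · · · · · · · · · · · ·
    · · · · · · · · · · · ·

Final: "outside"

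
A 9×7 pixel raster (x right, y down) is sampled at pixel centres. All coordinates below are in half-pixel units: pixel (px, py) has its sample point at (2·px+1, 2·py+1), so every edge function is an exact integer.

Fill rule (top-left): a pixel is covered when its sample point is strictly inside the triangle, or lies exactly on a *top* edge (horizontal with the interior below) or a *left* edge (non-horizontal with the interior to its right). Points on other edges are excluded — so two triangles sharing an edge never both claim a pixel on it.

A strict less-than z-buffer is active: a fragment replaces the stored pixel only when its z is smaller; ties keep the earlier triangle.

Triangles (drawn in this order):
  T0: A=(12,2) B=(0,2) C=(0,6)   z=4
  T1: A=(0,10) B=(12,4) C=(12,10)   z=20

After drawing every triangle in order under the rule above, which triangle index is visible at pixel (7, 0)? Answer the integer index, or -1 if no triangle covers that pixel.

T0:
  2·area = 48  (B↔C swapped to make it positive)
  edge (12, 2)→(0, 6): d=(-12,4) right/bottom  bias=-1
  edge (0, 6)→(0, 2): d=(0,-4) top-left  bias=+0
  edge (0, 2)→(12, 2): d=(12,0) top-left  bias=+0
    (7,0)@(15, 1): e=[0,60,-12] → ·  [on edge]
    (0,1)@(1, 3): e=[32,4,12] → #
    (1,1)@(3, 3): e=[24,12,12] → #
    (2,1)@(5, 3): e=[16,20,12] → #
    (3,1)@(7, 3): e=[8,28,12] → #
    (4,1)@(9, 3): e=[0,36,12] → ·  [on edge]
    (0,2)@(1, 5): e=[8,4,36] → #
    (1,2)@(3, 5): e=[0,12,36] → ·  [on edge]
    (2,2)@(5, 5): e=[-8,20,36] → ·
    (3,2)@(7, 5): e=[-16,28,36] → ·
    (0,3)@(1, 7): e=[-16,4,60] → ·
  covered (5 px):
    · · · · · · · · ·
    # # # # · · · · ·
    # · · · · · · · ·
    · · · · · · · · ·
    · · · · · · · · ·
    · · · · · · · · ·
    · · · · · · · · ·
T1:
  2·area = 72
  edge (0, 10)→(12, 4): d=(12,-6) top-left  bias=+0
  edge (12, 4)→(12, 10): d=(0,6) right/bottom  bias=-1
  edge (12, 10)→(0, 10): d=(-12,0) right/bottom  bias=-1
    (5,2)@(11, 5): e=[6,6,60] → #
    (6,2)@(13, 5): e=[18,-6,60] → ·
    (3,3)@(7, 7): e=[6,30,36] → #
    (4,3)@(9, 7): e=[18,18,36] → #
    (6,3)@(13, 7): e=[42,-6,36] → ·
    (1,4)@(3, 9): e=[6,54,12] → #
    (2,4)@(5, 9): e=[18,42,12] → #
    (6,4)@(13, 9): e=[66,-6,12] → ·
    (1,5)@(3, 11): e=[30,54,-12] → ·
    (2,5)@(5, 11): e=[42,42,-12] → ·
    (3,5)@(7, 11): e=[54,30,-12] → ·
    (4,5)@(9, 11): e=[66,18,-12] → ·
  covered (9 px):
    · · · · · · · · ·
    · · · · · · · · ·
    · · · · · # · · ·
    · · · # # # · · ·
    · # # # # # · · ·
    · · · · · · · · ·
    · · · · · · · · ·

Z-buffer (winner per pixel, '.' = empty):
  . . . . . . . . .
  0 0 0 0 . . . . .
  0 . . . . 1 . . .
  . . . 1 1 1 . . .
  . 1 1 1 1 1 . . .
  . . . . . . . . .
  . . . . . . . . .

Final: -1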